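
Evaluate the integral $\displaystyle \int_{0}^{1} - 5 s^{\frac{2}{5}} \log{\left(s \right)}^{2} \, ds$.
$- \frac{1250}{343}$

Begin with the known integral
$$J(a) = \int_{0}^{1} - 5 s^{a} \, ds = - \frac{5}{a + 1}.$$

Differentiating under the integral sign brings down a factor of $\ln s$:
$$\frac{dJ}{da} = \int_{0}^{1} - 5 s^{a} \log{\left(s \right)} \, ds = \frac{5}{\left(a + 1\right)^{2}}.$$

Repeating twice in total — each differentiation brings down another $\ln s$ — gives
$$\frac{d^{2}J}{da^{2}} = \int_{0}^{1} - 5 s^{a} \log{\left(s \right)}^{2} \, ds = - \frac{10}{\left(a + 1\right)^{3}},$$
and the integrand here is exactly the target integrand, so $I = - \frac{10}{\left(a + 1\right)^{3}}$.

Setting $a = \frac{2}{5}$:
$$I = - \frac{1250}{343}.$$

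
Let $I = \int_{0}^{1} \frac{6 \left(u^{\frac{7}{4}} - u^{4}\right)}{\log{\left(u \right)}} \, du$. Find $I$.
$- \log{\left(\frac{64000000}{1771561} \right)}$

Introduce a parameter $a$ in the exponent: let $I(a) = \int_{0}^{1} \frac{6 \left(u^{\frac{7}{4}} - u^{a}\right)}{\log{\left(u \right)}} \, du$.

Since $\dfrac{\partial}{\partial a}\,u^{a} = u^{a} \ln u$, the $\ln u$ in the denominator cancels and
$$\frac{dI}{da} = \int_{0}^{1} -6 u^{a} \, du = -6 \left[\frac{u^{a+1}}{a+1}\right]_0^1 = - \frac{6}{a + 1}.$$

Integrating with respect to $a$ gives $I(a) = - \log{\left(\frac{4096 \left(a + 1\right)^{6}}{1771561} \right)} + C$.

At $a = \frac{7}{4}$ the integrand is identically $0$, so $I(\frac{7}{4}) = 0$. The closed form gives $0$, hence $C = 0$.

Setting $a = 4$:
$$I = - \log{\left(\frac{64000000}{1771561} \right)}.$$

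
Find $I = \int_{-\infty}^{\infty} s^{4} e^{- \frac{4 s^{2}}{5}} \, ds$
$\frac{75 \sqrt{5} \sqrt{\pi}}{128}$

Consider the simpler parametrised integral
$$J(a) = \int_{-\infty}^{\infty} e^{- a s^{2}} \, ds = \frac{\sqrt{\pi}}{\sqrt{a}}.$$

Differentiating under the integral sign brings down a factor of $(-s^2)$:
$$\frac{dJ}{da} = \int_{-\infty}^{\infty} - s^{2} e^{- a s^{2}} \, ds = - \frac{\sqrt{\pi}}{2 a^{\frac{3}{2}}}.$$

Repeating twice in total — each differentiation brings down another $(-s^2)$ — gives
$$\frac{d^{2}J}{da^{2}} = \int_{-\infty}^{\infty} s^{4} e^{- a s^{2}} \, ds = \frac{3 \sqrt{\pi}}{4 a^{\frac{5}{2}}},$$
and the integrand here is exactly the target integrand, so $I = \frac{3 \sqrt{\pi}}{4 a^{\frac{5}{2}}}$.

Setting $a = \frac{4}{5}$:
$$I = \frac{75 \sqrt{5} \sqrt{\pi}}{128}.$$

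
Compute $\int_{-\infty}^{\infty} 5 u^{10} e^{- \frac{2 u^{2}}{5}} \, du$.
$\frac{14765625 \sqrt{10} \sqrt{\pi}}{2048}$

Consider the simpler parametrised integral
$$J(a) = \int_{-\infty}^{\infty} 5 e^{- a u^{2}} \, du = \frac{5 \sqrt{\pi}}{\sqrt{a}}.$$

Differentiating under the integral sign brings down a factor of $(-u^2)$:
$$\frac{dJ}{da} = \int_{-\infty}^{\infty} - 5 u^{2} e^{- a u^{2}} \, du = - \frac{5 \sqrt{\pi}}{2 a^{\frac{3}{2}}}.$$

Repeating $5$ times in total — each differentiation brings down another $(-u^2)$ — gives
$$\frac{d^{5}J}{da^{5}} = \int_{-\infty}^{\infty} - 5 u^{10} e^{- a u^{2}} \, du = - \frac{4725 \sqrt{\pi}}{32 a^{\frac{11}{2}}},$$
and the integrand here is $(-1)^{5}$ times the target integrand, so $I = (-1)^{5}\,\frac{d^{5}J}{da^{5}} = \frac{4725 \sqrt{\pi}}{32 a^{\frac{11}{2}}}$.

Setting $a = \frac{2}{5}$:
$$I = \frac{14765625 \sqrt{10} \sqrt{\pi}}{2048}.$$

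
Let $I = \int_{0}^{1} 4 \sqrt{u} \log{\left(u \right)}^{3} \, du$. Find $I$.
$- \frac{128}{27}$

Start from the elementary integral
$$J(a) = \int_{0}^{1} 4 u^{a} \, du = \frac{4}{a + 1}.$$

Differentiating under the integral sign brings down a factor of $\ln u$:
$$\frac{dJ}{da} = \int_{0}^{1} 4 u^{a} \log{\left(u \right)} \, du = - \frac{4}{\left(a + 1\right)^{2}}.$$

Repeating $3$ times in total — each differentiation brings down another $\ln u$ — gives
$$\frac{d^{3}J}{da^{3}} = \int_{0}^{1} 4 u^{a} \log{\left(u \right)}^{3} \, du = - \frac{24}{\left(a + 1\right)^{4}},$$
and the integrand here is exactly the target integrand, so $I = - \frac{24}{\left(a + 1\right)^{4}}$.

Setting $a = \frac{1}{2}$:
$$I = - \frac{128}{27}.$$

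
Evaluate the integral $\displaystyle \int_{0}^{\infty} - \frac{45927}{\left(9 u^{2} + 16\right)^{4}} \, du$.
$- \frac{76545 \pi}{524288}$

Recall the elementary integral
$$J(a) = \int_{0}^{\infty} - \frac{7}{a^{2} + u^{2}} \, du = - \frac{7 \pi}{2 a}.$$

Differentiating under the integral sign with respect to $a$,
$$\frac{dJ}{da} = \int_{0}^{\infty} \frac{14 a}{\left(a^{2} + u^{2}\right)^{2}} \, du = \frac{7 \pi}{2 a^{2}},$$
so $\int_{0}^{\infty} - \frac{7}{\left(a^{2} + u^{2}\right)^{2}} \, du = - \frac{7 \pi}{4 a^{3}}$.

Repeating — each differentiation of $1/(u^2+a^2)^j$ produces $-2ja/(u^2+a^2)^{j+1}$ — and dividing through by $-2ja$ at each step yields, after $3$ differentiations in total,
$$\int_{0}^{\infty} - \frac{7}{\left(a^{2} + u^{2}\right)^{4}} \, du = - \frac{35 \pi}{32 a^{7}}.$$

Setting $a = \frac{4}{3}$:
$$I = - \frac{76545 \pi}{524288}.$$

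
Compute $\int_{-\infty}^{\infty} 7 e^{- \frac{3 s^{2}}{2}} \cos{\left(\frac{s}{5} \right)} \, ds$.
$\frac{7 \sqrt{6} \sqrt{\pi}}{3 e^{\frac{1}{150}}}$

Let $b$ denote the cosine frequency and define $I(b) = \int_{-\infty}^{\infty} 7 e^{- \frac{3 s^{2}}{2}} \cos{\left(b s \right)} \, ds$.

Differentiating under the integral sign,
$$I'(b) = \int_{-\infty}^{\infty} - 7 s e^{- \frac{3 s^{2}}{2}} \sin{\left(b s \right)} \, ds.$$

Integrate $\int_{-\infty}^{\infty} s \sin(b s)\, e^{- \frac{3 s^{2}}{2}}\, ds$ by parts with $u = \sin(b s)$ and $dv = s\, e^{- \frac{3 s^{2}}{2}}\, ds$, giving $v = - \frac{e^{- \frac{3 s^{2}}{2}}}{3}$. The boundary term vanishes and
$$\int_{-\infty}^{\infty} s \sin(b s)\, e^{- \frac{3 s^{2}}{2}}\, ds = \frac{b}{3} \int_{-\infty}^{\infty} \cos(b s)\, e^{- \frac{3 s^{2}}{2}}\, ds,$$
so $I'(b) = - \frac{b}{3}\, I(b)$.

This is a separable first-order ODE; solving with the initial condition $I(0) = \int_{-\infty}^{\infty} 7 e^{- \frac{3 s^{2}}{2}}\,ds = \frac{7 \sqrt{6} \sqrt{\pi}}{3}$ gives
$$I(b) = \frac{7 \sqrt{6} \sqrt{\pi} e^{- \frac{b^{2}}{6}}}{3}.$$

Setting $b = \frac{1}{5}$:
$$I = \frac{7 \sqrt{6} \sqrt{\pi}}{3 e^{\frac{1}{150}}}.$$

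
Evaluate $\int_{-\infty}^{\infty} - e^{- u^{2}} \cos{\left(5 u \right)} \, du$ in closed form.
$- \frac{\sqrt{\pi}}{e^{\frac{25}{4}}}$

Let $b$ denote the cosine frequency and define $I(b) = \int_{-\infty}^{\infty} - e^{- u^{2}} \cos{\left(b u \right)} \, du$.

Differentiating under the integral sign,
$$I'(b) = \int_{-\infty}^{\infty} u e^{- u^{2}} \sin{\left(b u \right)} \, du.$$

Integrate $\int_{-\infty}^{\infty} u \sin(b u)\, e^{- u^{2}}\, du$ by parts with $w = \sin(b u)$ and $dv = u\, e^{- u^{2}}\, du$, giving $v = - \frac{e^{- u^{2}}}{2}$. The boundary term vanishes and
$$\int_{-\infty}^{\infty} u \sin(b u)\, e^{- u^{2}}\, du = \frac{b}{2} \int_{-\infty}^{\infty} \cos(b u)\, e^{- u^{2}}\, du,$$
so $I'(b) = - \frac{b}{2}\, I(b)$.

This is a separable first-order ODE; solving with the initial condition $I(0) = \int_{-\infty}^{\infty} - e^{- u^{2}}\,du = - \sqrt{\pi}$ gives
$$I(b) = - \sqrt{\pi} e^{- \frac{b^{2}}{4}}.$$

Setting $b = 5$:
$$I = - \frac{\sqrt{\pi}}{e^{\frac{25}{4}}}.$$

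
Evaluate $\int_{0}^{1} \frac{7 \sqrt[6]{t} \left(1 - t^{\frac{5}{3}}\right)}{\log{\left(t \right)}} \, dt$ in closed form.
$\log{\left(\frac{823543}{410338673} \right)}$

Consider the one-parameter family: let $I(a) = \int_{0}^{1} \frac{7 \left(- t^{\frac{11}{6}} + t^{a}\right)}{\log{\left(t \right)}} \, dt$.

Since $\dfrac{\partial}{\partial a}\,t^{a} = t^{a} \ln t$, the $\ln t$ in the denominator cancels and
$$\frac{dI}{da} = \int_{0}^{1} 7 t^{a} \, dt = 7 \left[\frac{t^{a+1}}{a+1}\right]_0^1 = \frac{7}{a + 1}.$$

Integrating with respect to $a$ gives $I(a) = \log{\left(\frac{279936 \left(a + 1\right)^{7}}{410338673} \right)} + C$.

At $a = \frac{11}{6}$ the integrand is identically $0$, so $I(\frac{11}{6}) = 0$. The closed form gives $0$, hence $C = 0$.

Setting $a = \frac{1}{6}$:
$$I = \log{\left(\frac{823543}{410338673} \right)}.$$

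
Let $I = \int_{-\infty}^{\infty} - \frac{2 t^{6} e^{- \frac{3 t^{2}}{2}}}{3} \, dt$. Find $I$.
$- \frac{10 \sqrt{6} \sqrt{\pi}}{81}$

Begin with the known integral
$$J(a) = \int_{-\infty}^{\infty} - \frac{2 e^{- a t^{2}}}{3} \, dt = - \frac{2 \sqrt{\pi}}{3 \sqrt{a}}.$$

Differentiating under the integral sign brings down a factor of $(-t^2)$:
$$\frac{dJ}{da} = \int_{-\infty}^{\infty} \frac{2 t^{2} e^{- a t^{2}}}{3} \, dt = \frac{\sqrt{\pi}}{3 a^{\frac{3}{2}}}.$$

Repeating $3$ times in total — each differentiation brings down another $(-t^2)$ — gives
$$\frac{d^{3}J}{da^{3}} = \int_{-\infty}^{\infty} \frac{2 t^{6} e^{- a t^{2}}}{3} \, dt = \frac{5 \sqrt{\pi}}{4 a^{\frac{7}{2}}},$$
and the integrand here is $(-1)^{3}$ times the target integrand, so $I = (-1)^{3}\,\frac{d^{3}J}{da^{3}} = - \frac{5 \sqrt{\pi}}{4 a^{\frac{7}{2}}}$.

Setting $a = \frac{3}{2}$:
$$I = - \frac{10 \sqrt{6} \sqrt{\pi}}{81}.$$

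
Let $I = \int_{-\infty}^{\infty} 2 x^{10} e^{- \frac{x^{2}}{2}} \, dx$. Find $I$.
$1890 \sqrt{2} \sqrt{\pi}$

Consider the simpler parametrised integral
$$J(a) = \int_{-\infty}^{\infty} 2 e^{- a x^{2}} \, dx = \frac{2 \sqrt{\pi}}{\sqrt{a}}.$$

Differentiating under the integral sign brings down a factor of $(-x^2)$:
$$\frac{dJ}{da} = \int_{-\infty}^{\infty} - 2 x^{2} e^{- a x^{2}} \, dx = - \frac{\sqrt{\pi}}{a^{\frac{3}{2}}}.$$

Repeating $5$ times in total — each differentiation brings down another $(-x^2)$ — gives
$$\frac{d^{5}J}{da^{5}} = \int_{-\infty}^{\infty} - 2 x^{10} e^{- a x^{2}} \, dx = - \frac{945 \sqrt{\pi}}{16 a^{\frac{11}{2}}},$$
and the integrand here is $(-1)^{5}$ times the target integrand, so $I = (-1)^{5}\,\frac{d^{5}J}{da^{5}} = \frac{945 \sqrt{\pi}}{16 a^{\frac{11}{2}}}$.

Setting $a = \frac{1}{2}$:
$$I = 1890 \sqrt{2} \sqrt{\pi}.$$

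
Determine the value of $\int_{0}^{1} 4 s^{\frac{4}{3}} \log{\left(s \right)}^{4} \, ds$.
$\frac{23328}{16807}$

Start from the elementary integral
$$J(a) = \int_{0}^{1} 4 s^{a} \, ds = \frac{4}{a + 1}.$$

Differentiating under the integral sign brings down a factor of $\ln s$:
$$\frac{dJ}{da} = \int_{0}^{1} 4 s^{a} \log{\left(s \right)} \, ds = - \frac{4}{\left(a + 1\right)^{2}}.$$

Repeating $4$ times in total — each differentiation brings down another $\ln s$ — gives
$$\frac{d^{4}J}{da^{4}} = \int_{0}^{1} 4 s^{a} \log{\left(s \right)}^{4} \, ds = \frac{96}{\left(a + 1\right)^{5}},$$
and the integrand here is exactly the target integrand, so $I = \frac{96}{\left(a + 1\right)^{5}}$.

Setting $a = \frac{4}{3}$:
$$I = \frac{23328}{16807}.$$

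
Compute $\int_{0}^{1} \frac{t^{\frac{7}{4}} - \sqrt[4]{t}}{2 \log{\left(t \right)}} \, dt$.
$- \frac{\log{\left(5 \right)}}{2} + \frac{\log{\left(11 \right)}}{2}$

Consider the one-parameter family: let $I(a) = \int_{0}^{1} \frac{t^{\frac{7}{4}} - t^{a}}{2 \log{\left(t \right)}} \, dt$.

Since $\dfrac{\partial}{\partial a}\,t^{a} = t^{a} \ln t$, the $\ln t$ in the denominator cancels and
$$\frac{dI}{da} = \int_{0}^{1} - \frac{1}{2} t^{a} \, dt = - \frac{1}{2} \left[\frac{t^{a+1}}{a+1}\right]_0^1 = - \frac{1}{2 a + 2}.$$

Integrating with respect to $a$ gives $I(a) = - \frac{\log{\left(a + 1 \right)}}{2} - \log{\left(2 \right)} + \frac{\log{\left(11 \right)}}{2} + C$.

At $a = \frac{7}{4}$ the integrand is identically $0$, so $I(\frac{7}{4}) = 0$. The closed form gives $0$, hence $C = 0$.

Setting $a = \frac{1}{4}$:
$$I = - \frac{\log{\left(5 \right)}}{2} + \frac{\log{\left(11 \right)}}{2}.$$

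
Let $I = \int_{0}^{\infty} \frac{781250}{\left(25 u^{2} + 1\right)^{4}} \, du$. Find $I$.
$\frac{390625 \pi}{16}$

Begin with the known result
$$J(a) = \int_{0}^{\infty} \frac{2}{a^{2} + u^{2}} \, du = \frac{\pi}{a}.$$

Differentiating under the integral sign with respect to $a$,
$$\frac{dJ}{da} = \int_{0}^{\infty} - \frac{4 a}{\left(a^{2} + u^{2}\right)^{2}} \, du = - \frac{\pi}{a^{2}},$$
so $\int_{0}^{\infty} \frac{2}{\left(a^{2} + u^{2}\right)^{2}} \, du = \frac{\pi}{2 a^{3}}$.

Repeating — each differentiation of $1/(u^2+a^2)^j$ produces $-2ja/(u^2+a^2)^{j+1}$ — and dividing through by $-2ja$ at each step yields, after $3$ differentiations in total,
$$\int_{0}^{\infty} \frac{2}{\left(a^{2} + u^{2}\right)^{4}} \, du = \frac{5 \pi}{16 a^{7}}.$$

Setting $a = \frac{1}{5}$:
$$I = \frac{390625 \pi}{16}.$$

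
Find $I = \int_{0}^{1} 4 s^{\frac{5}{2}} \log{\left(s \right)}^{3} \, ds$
$- \frac{384}{2401}$

Begin with the known integral
$$J(a) = \int_{0}^{1} 4 s^{a} \, ds = \frac{4}{a + 1}.$$

Differentiating under the integral sign brings down a factor of $\ln s$:
$$\frac{dJ}{da} = \int_{0}^{1} 4 s^{a} \log{\left(s \right)} \, ds = - \frac{4}{\left(a + 1\right)^{2}}.$$

Repeating $3$ times in total — each differentiation brings down another $\ln s$ — gives
$$\frac{d^{3}J}{da^{3}} = \int_{0}^{1} 4 s^{a} \log{\left(s \right)}^{3} \, ds = - \frac{24}{\left(a + 1\right)^{4}},$$
and the integrand here is exactly the target integrand, so $I = - \frac{24}{\left(a + 1\right)^{4}}$.

Setting $a = \frac{5}{2}$:
$$I = - \frac{384}{2401}.$$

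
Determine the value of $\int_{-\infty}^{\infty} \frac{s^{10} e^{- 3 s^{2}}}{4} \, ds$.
$\frac{35 \sqrt{3} \sqrt{\pi}}{3456}$

Consider the simpler parametrised integral
$$J(a) = \int_{-\infty}^{\infty} \frac{e^{- a s^{2}}}{4} \, ds = \frac{\sqrt{\pi}}{4 \sqrt{a}}.$$

Differentiating under the integral sign brings down a factor of $(-s^2)$:
$$\frac{dJ}{da} = \int_{-\infty}^{\infty} - \frac{s^{2} e^{- a s^{2}}}{4} \, ds = - \frac{\sqrt{\pi}}{8 a^{\frac{3}{2}}}.$$

Repeating $5$ times in total — each differentiation brings down another $(-s^2)$ — gives
$$\frac{d^{5}J}{da^{5}} = \int_{-\infty}^{\infty} - \frac{s^{10} e^{- a s^{2}}}{4} \, ds = - \frac{945 \sqrt{\pi}}{128 a^{\frac{11}{2}}},$$
and the integrand here is $(-1)^{5}$ times the target integrand, so $I = (-1)^{5}\,\frac{d^{5}J}{da^{5}} = \frac{945 \sqrt{\pi}}{128 a^{\frac{11}{2}}}$.

Setting $a = 3$:
$$I = \frac{35 \sqrt{3} \sqrt{\pi}}{3456}.$$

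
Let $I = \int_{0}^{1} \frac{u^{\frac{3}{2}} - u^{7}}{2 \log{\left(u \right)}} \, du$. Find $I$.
$\log{\left(\frac{\sqrt{5}}{4} \right)}$

Replace the exponent $\frac{3}{2}$ by a parameter $a$: let $I(a) = \int_{0}^{1} \frac{- u^{7} + u^{a}}{2 \log{\left(u \right)}} \, du$.

Since $\dfrac{\partial}{\partial a}\,u^{a} = u^{a} \ln u$, the $\ln u$ in the denominator cancels and
$$\frac{dI}{da} = \int_{0}^{1} \frac{1}{2} u^{a} \, du = \frac{1}{2} \left[\frac{u^{a+1}}{a+1}\right]_0^1 = \frac{1}{2 \left(a + 1\right)}.$$

Integrating with respect to $a$ gives $I(a) = \frac{\log{\left(a + 1 \right)}}{2} - \frac{3 \log{\left(2 \right)}}{2} + C$.

At $a = 7$ the integrand is identically $0$, so $I(7) = 0$. The closed form gives $0$, hence $C = 0$.

Setting $a = \frac{3}{2}$:
$$I = \log{\left(\frac{\sqrt{5}}{4} \right)}.$$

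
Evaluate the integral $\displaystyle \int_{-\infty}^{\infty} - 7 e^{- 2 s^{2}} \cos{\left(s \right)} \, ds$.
$- \frac{7 \sqrt{2} \sqrt{\pi}}{2 e^{\frac{1}{8}}}$

Define $I(b) = \int_{-\infty}^{\infty} - 7 e^{- 2 s^{2}} \cos{\left(b s \right)} \, ds$.

Differentiating under the integral sign,
$$I'(b) = \int_{-\infty}^{\infty} 7 s e^{- 2 s^{2}} \sin{\left(b s \right)} \, ds.$$

Integrate $\int_{-\infty}^{\infty} s \sin(b s)\, e^{- 2 s^{2}}\, ds$ by parts with $u = \sin(b s)$ and $dv = s\, e^{- 2 s^{2}}\, ds$, giving $v = - \frac{e^{- 2 s^{2}}}{4}$. The boundary term vanishes and
$$\int_{-\infty}^{\infty} s \sin(b s)\, e^{- 2 s^{2}}\, ds = \frac{b}{4} \int_{-\infty}^{\infty} \cos(b s)\, e^{- 2 s^{2}}\, ds,$$
so $I'(b) = - \frac{b}{4}\, I(b)$.

This is a separable first-order ODE; solving with the initial condition $I(0) = \int_{-\infty}^{\infty} - 7 e^{- 2 s^{2}}\,ds = - \frac{7 \sqrt{2} \sqrt{\pi}}{2}$ gives
$$I(b) = - \frac{7 \sqrt{2} \sqrt{\pi} e^{- \frac{b^{2}}{8}}}{2}.$$

Setting $b = 1$:
$$I = - \frac{7 \sqrt{2} \sqrt{\pi}}{2 e^{\frac{1}{8}}}.$$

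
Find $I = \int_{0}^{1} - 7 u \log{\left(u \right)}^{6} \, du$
$- \frac{315}{8}$

Begin with the known integral
$$J(a) = \int_{0}^{1} - 7 u^{a} \, du = - \frac{7}{a + 1}.$$

Differentiating under the integral sign brings down a factor of $\ln u$:
$$\frac{dJ}{da} = \int_{0}^{1} - 7 u^{a} \log{\left(u \right)} \, du = \frac{7}{\left(a + 1\right)^{2}}.$$

Repeating $6$ times in total — each differentiation brings down another $\ln u$ — gives
$$\frac{d^{6}J}{da^{6}} = \int_{0}^{1} - 7 u^{a} \log{\left(u \right)}^{6} \, du = - \frac{5040}{\left(a + 1\right)^{7}},$$
and the integrand here is exactly the target integrand, so $I = - \frac{5040}{\left(a + 1\right)^{7}}$.

Setting $a = 1$:
$$I = - \frac{315}{8}.$$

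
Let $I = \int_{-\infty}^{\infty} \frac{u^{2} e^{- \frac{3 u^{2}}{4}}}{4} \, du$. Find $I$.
$\frac{\sqrt{3} \sqrt{\pi}}{9}$

Begin with the known integral
$$J(a) = \int_{-\infty}^{\infty} \frac{e^{- a u^{2}}}{4} \, du = \frac{\sqrt{\pi}}{4 \sqrt{a}}.$$

Differentiating under the integral sign brings down a factor of $(-u^2)$:
$$\frac{dJ}{da} = \int_{-\infty}^{\infty} - \frac{u^{2} e^{- a u^{2}}}{4} \, du = - \frac{\sqrt{\pi}}{8 a^{\frac{3}{2}}}.$$

The integral on the left is $-I$, so $I = \frac{\sqrt{\pi}}{8 a^{\frac{3}{2}}}$.

Setting $a = \frac{3}{4}$:
$$I = \frac{\sqrt{3} \sqrt{\pi}}{9}.$$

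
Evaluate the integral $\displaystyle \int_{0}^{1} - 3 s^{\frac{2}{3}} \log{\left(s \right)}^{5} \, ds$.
$\frac{52488}{3125}$

Begin with the known integral
$$J(a) = \int_{0}^{1} - 3 s^{a} \, ds = - \frac{3}{a + 1}.$$

Differentiating under the integral sign brings down a factor of $\ln s$:
$$\frac{dJ}{da} = \int_{0}^{1} - 3 s^{a} \log{\left(s \right)} \, ds = \frac{3}{\left(a + 1\right)^{2}}.$$

Repeating $5$ times in total — each differentiation brings down another $\ln s$ — gives
$$\frac{d^{5}J}{da^{5}} = \int_{0}^{1} - 3 s^{a} \log{\left(s \right)}^{5} \, ds = \frac{360}{\left(a + 1\right)^{6}},$$
and the integrand here is exactly the target integrand, so $I = \frac{360}{\left(a + 1\right)^{6}}$.

Setting $a = \frac{2}{3}$:
$$I = \frac{52488}{3125}.$$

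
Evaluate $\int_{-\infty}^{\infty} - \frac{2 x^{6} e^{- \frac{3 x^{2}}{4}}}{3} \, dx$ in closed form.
$- \frac{160 \sqrt{3} \sqrt{\pi}}{81}$

Start from the elementary integral
$$J(a) = \int_{-\infty}^{\infty} - \frac{2 e^{- a x^{2}}}{3} \, dx = - \frac{2 \sqrt{\pi}}{3 \sqrt{a}}.$$

Differentiating under the integral sign brings down a factor of $(-x^2)$:
$$\frac{dJ}{da} = \int_{-\infty}^{\infty} \frac{2 x^{2} e^{- a x^{2}}}{3} \, dx = \frac{\sqrt{\pi}}{3 a^{\frac{3}{2}}}.$$

Repeating $3$ times in total — each differentiation brings down another $(-x^2)$ — gives
$$\frac{d^{3}J}{da^{3}} = \int_{-\infty}^{\infty} \frac{2 x^{6} e^{- a x^{2}}}{3} \, dx = \frac{5 \sqrt{\pi}}{4 a^{\frac{7}{2}}},$$
and the integrand here is $(-1)^{3}$ times the target integrand, so $I = (-1)^{3}\,\frac{d^{3}J}{da^{3}} = - \frac{5 \sqrt{\pi}}{4 a^{\frac{7}{2}}}$.

Setting $a = \frac{3}{4}$:
$$I = - \frac{160 \sqrt{3} \sqrt{\pi}}{81}.$$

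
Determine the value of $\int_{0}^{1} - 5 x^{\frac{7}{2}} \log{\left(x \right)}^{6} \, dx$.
$- \frac{51200}{531441}$

Start from the elementary integral
$$J(a) = \int_{0}^{1} - 5 x^{a} \, dx = - \frac{5}{a + 1}.$$

Differentiating under the integral sign brings down a factor of $\ln x$:
$$\frac{dJ}{da} = \int_{0}^{1} - 5 x^{a} \log{\left(x \right)} \, dx = \frac{5}{\left(a + 1\right)^{2}}.$$

Repeating $6$ times in total — each differentiation brings down another $\ln x$ — gives
$$\frac{d^{6}J}{da^{6}} = \int_{0}^{1} - 5 x^{a} \log{\left(x \right)}^{6} \, dx = - \frac{3600}{\left(a + 1\right)^{7}},$$
and the integrand here is exactly the target integrand, so $I = - \frac{3600}{\left(a + 1\right)^{7}}$.

Setting $a = \frac{7}{2}$:
$$I = - \frac{51200}{531441}.$$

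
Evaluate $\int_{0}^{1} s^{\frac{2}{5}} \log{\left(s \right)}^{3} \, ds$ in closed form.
$- \frac{3750}{2401}$

Consider the simpler parametrised integral
$$J(a) = \int_{0}^{1} s^{a} \, ds = \frac{1}{a + 1}.$$

Differentiating under the integral sign brings down a factor of $\ln s$:
$$\frac{dJ}{da} = \int_{0}^{1} s^{a} \log{\left(s \right)} \, ds = - \frac{1}{\left(a + 1\right)^{2}}.$$

Repeating $3$ times in total — each differentiation brings down another $\ln s$ — gives
$$\frac{d^{3}J}{da^{3}} = \int_{0}^{1} s^{a} \log{\left(s \right)}^{3} \, ds = - \frac{6}{\left(a + 1\right)^{4}},$$
and the integrand here is exactly the target integrand, so $I = - \frac{6}{\left(a + 1\right)^{4}}$.

Setting $a = \frac{2}{5}$:
$$I = - \frac{3750}{2401}.$$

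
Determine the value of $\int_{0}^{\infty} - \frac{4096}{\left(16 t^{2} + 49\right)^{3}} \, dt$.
$- \frac{192 \pi}{16807}$

Recall the elementary integral
$$J(a) = \int_{0}^{\infty} - \frac{1}{a^{2} + t^{2}} \, dt = - \frac{\pi}{2 a}.$$

Differentiating under the integral sign with respect to $a$,
$$\frac{dJ}{da} = \int_{0}^{\infty} \frac{2 a}{\left(a^{2} + t^{2}\right)^{2}} \, dt = \frac{\pi}{2 a^{2}},$$
so $\int_{0}^{\infty} - \frac{1}{\left(a^{2} + t^{2}\right)^{2}} \, dt = - \frac{\pi}{4 a^{3}}$.

Repeating — each differentiation of $1/(t^2+a^2)^j$ produces $-2ja/(t^2+a^2)^{j+1}$ — and dividing through by $-2ja$ at each step yields, after $2$ differentiations in total,
$$\int_{0}^{\infty} - \frac{1}{\left(a^{2} + t^{2}\right)^{3}} \, dt = - \frac{3 \pi}{16 a^{5}}.$$

Setting $a = \frac{7}{4}$:
$$I = - \frac{192 \pi}{16807}.$$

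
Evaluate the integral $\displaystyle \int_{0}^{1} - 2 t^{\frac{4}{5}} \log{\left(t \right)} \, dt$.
$\frac{50}{81}$

Begin with the known integral
$$J(a) = \int_{0}^{1} - 2 t^{a} \, dt = - \frac{2}{a + 1}.$$

Differentiating under the integral sign brings down a factor of $\ln t$:
$$\frac{dJ}{da} = \int_{0}^{1} - 2 t^{a} \log{\left(t \right)} \, dt = \frac{2}{\left(a + 1\right)^{2}}.$$

The integral on the left is $I$, so $I = \frac{2}{\left(a + 1\right)^{2}}$.

Setting $a = \frac{4}{5}$:
$$I = \frac{50}{81}.$$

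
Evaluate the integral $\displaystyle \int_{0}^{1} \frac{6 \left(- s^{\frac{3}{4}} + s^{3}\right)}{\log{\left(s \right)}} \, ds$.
$\log{\left(\frac{16777216}{117649} \right)}$

Replace the exponent $3$ by a parameter $a$: let $I(a) = \int_{0}^{1} \frac{6 \left(- s^{\frac{3}{4}} + s^{a}\right)}{\log{\left(s \right)}} \, ds$.

Since $\dfrac{\partial}{\partial a}\,s^{a} = s^{a} \ln s$, the $\ln s$ in the denominator cancels and
$$\frac{dI}{da} = \int_{0}^{1} 6 s^{a} \, ds = 6 \left[\frac{s^{a+1}}{a+1}\right]_0^1 = \frac{6}{a + 1}.$$

Integrating with respect to $a$ gives $I(a) = \log{\left(\frac{4096 \left(a + 1\right)^{6}}{117649} \right)} + C$.

At $a = \frac{3}{4}$ the integrand is identically $0$, so $I(\frac{3}{4}) = 0$. The closed form gives $0$, hence $C = 0$.

Setting $a = 3$:
$$I = \log{\left(\frac{16777216}{117649} \right)}.$$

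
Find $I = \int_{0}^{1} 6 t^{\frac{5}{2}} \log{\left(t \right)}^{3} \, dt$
$- \frac{576}{2401}$

Begin with the known integral
$$J(a) = \int_{0}^{1} 6 t^{a} \, dt = \frac{6}{a + 1}.$$

Differentiating under the integral sign brings down a factor of $\ln t$:
$$\frac{dJ}{da} = \int_{0}^{1} 6 t^{a} \log{\left(t \right)} \, dt = - \frac{6}{\left(a + 1\right)^{2}}.$$

Repeating $3$ times in total — each differentiation brings down another $\ln t$ — gives
$$\frac{d^{3}J}{da^{3}} = \int_{0}^{1} 6 t^{a} \log{\left(t \right)}^{3} \, dt = - \frac{36}{\left(a + 1\right)^{4}},$$
and the integrand here is exactly the target integrand, so $I = - \frac{36}{\left(a + 1\right)^{4}}$.

Setting $a = \frac{5}{2}$:
$$I = - \frac{576}{2401}.$$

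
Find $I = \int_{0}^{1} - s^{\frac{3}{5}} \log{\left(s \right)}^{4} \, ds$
$- \frac{9375}{4096}$

Begin with the known integral
$$J(a) = \int_{0}^{1} - s^{a} \, ds = - \frac{1}{a + 1}.$$

Differentiating under the integral sign brings down a factor of $\ln s$:
$$\frac{dJ}{da} = \int_{0}^{1} - s^{a} \log{\left(s \right)} \, ds = \frac{1}{\left(a + 1\right)^{2}}.$$

Repeating $4$ times in total — each differentiation brings down another $\ln s$ — gives
$$\frac{d^{4}J}{da^{4}} = \int_{0}^{1} - s^{a} \log{\left(s \right)}^{4} \, ds = - \frac{24}{\left(a + 1\right)^{5}},$$
and the integrand here is exactly the target integrand, so $I = - \frac{24}{\left(a + 1\right)^{5}}$.

Setting $a = \frac{3}{5}$:
$$I = - \frac{9375}{4096}.$$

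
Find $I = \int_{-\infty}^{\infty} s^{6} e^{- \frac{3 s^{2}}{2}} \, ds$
$\frac{5 \sqrt{6} \sqrt{\pi}}{27}$

Start from the elementary integral
$$J(a) = \int_{-\infty}^{\infty} e^{- a s^{2}} \, ds = \frac{\sqrt{\pi}}{\sqrt{a}}.$$

Differentiating under the integral sign brings down a factor of $(-s^2)$:
$$\frac{dJ}{da} = \int_{-\infty}^{\infty} - s^{2} e^{- a s^{2}} \, ds = - \frac{\sqrt{\pi}}{2 a^{\frac{3}{2}}}.$$

Repeating $3$ times in total — each differentiation brings down another $(-s^2)$ — gives
$$\frac{d^{3}J}{da^{3}} = \int_{-\infty}^{\infty} - s^{6} e^{- a s^{2}} \, ds = - \frac{15 \sqrt{\pi}}{8 a^{\frac{7}{2}}},$$
and the integrand here is $(-1)^{3}$ times the target integrand, so $I = (-1)^{3}\,\frac{d^{3}J}{da^{3}} = \frac{15 \sqrt{\pi}}{8 a^{\frac{7}{2}}}$.

Setting $a = \frac{3}{2}$:
$$I = \frac{5 \sqrt{6} \sqrt{\pi}}{27}.$$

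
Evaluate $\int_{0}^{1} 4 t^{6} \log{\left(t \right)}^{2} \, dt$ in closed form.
$\frac{8}{343}$

Start from the elementary integral
$$J(a) = \int_{0}^{1} 4 t^{a} \, dt = \frac{4}{a + 1}.$$

Differentiating under the integral sign brings down a factor of $\ln t$:
$$\frac{dJ}{da} = \int_{0}^{1} 4 t^{a} \log{\left(t \right)} \, dt = - \frac{4}{\left(a + 1\right)^{2}}.$$

Repeating twice in total — each differentiation brings down another $\ln t$ — gives
$$\frac{d^{2}J}{da^{2}} = \int_{0}^{1} 4 t^{a} \log{\left(t \right)}^{2} \, dt = \frac{8}{\left(a + 1\right)^{3}},$$
and the integrand here is exactly the target integrand, so $I = \frac{8}{\left(a + 1\right)^{3}}$.

Setting $a = 6$:
$$I = \frac{8}{343}.$$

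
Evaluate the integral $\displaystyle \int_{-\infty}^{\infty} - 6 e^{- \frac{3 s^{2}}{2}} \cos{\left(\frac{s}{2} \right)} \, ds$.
$- \frac{2 \sqrt{6} \sqrt{\pi}}{e^{\frac{1}{24}}}$

Treat the cosine frequency as a parameter and define $I(b) = \int_{-\infty}^{\infty} - 6 e^{- \frac{3 s^{2}}{2}} \cos{\left(b s \right)} \, ds$.

Differentiating under the integral sign,
$$I'(b) = \int_{-\infty}^{\infty} 6 s e^{- \frac{3 s^{2}}{2}} \sin{\left(b s \right)} \, ds.$$

Integrate $\int_{-\infty}^{\infty} s \sin(b s)\, e^{- \frac{3 s^{2}}{2}}\, ds$ by parts with $u = \sin(b s)$ and $dv = s\, e^{- \frac{3 s^{2}}{2}}\, ds$, giving $v = - \frac{e^{- \frac{3 s^{2}}{2}}}{3}$. The boundary term vanishes and
$$\int_{-\infty}^{\infty} s \sin(b s)\, e^{- \frac{3 s^{2}}{2}}\, ds = \frac{b}{3} \int_{-\infty}^{\infty} \cos(b s)\, e^{- \frac{3 s^{2}}{2}}\, ds,$$
so $I'(b) = - \frac{b}{3}\, I(b)$.

This is a separable first-order ODE; solving with the initial condition $I(0) = \int_{-\infty}^{\infty} - 6 e^{- \frac{3 s^{2}}{2}}\,ds = - 2 \sqrt{6} \sqrt{\pi}$ gives
$$I(b) = - 2 \sqrt{6} \sqrt{\pi} e^{- \frac{b^{2}}{6}}.$$

Setting $b = \frac{1}{2}$:
$$I = - \frac{2 \sqrt{6} \sqrt{\pi}}{e^{\frac{1}{24}}}.$$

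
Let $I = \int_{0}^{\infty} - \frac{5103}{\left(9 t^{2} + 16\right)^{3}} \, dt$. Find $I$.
$- \frac{5103 \pi}{16384}$

Recall the elementary integral
$$J(a) = \int_{0}^{\infty} - \frac{7}{a^{2} + t^{2}} \, dt = - \frac{7 \pi}{2 a}.$$

Differentiating under the integral sign with respect to $a$,
$$\frac{dJ}{da} = \int_{0}^{\infty} \frac{14 a}{\left(a^{2} + t^{2}\right)^{2}} \, dt = \frac{7 \pi}{2 a^{2}},$$
so $\int_{0}^{\infty} - \frac{7}{\left(a^{2} + t^{2}\right)^{2}} \, dt = - \frac{7 \pi}{4 a^{3}}$.

Repeating — each differentiation of $1/(t^2+a^2)^j$ produces $-2ja/(t^2+a^2)^{j+1}$ — and dividing through by $-2ja$ at each step yields, after $2$ differentiations in total,
$$\int_{0}^{\infty} - \frac{7}{\left(a^{2} + t^{2}\right)^{3}} \, dt = - \frac{21 \pi}{16 a^{5}}.$$

Setting $a = \frac{4}{3}$:
$$I = - \frac{5103 \pi}{16384}.$$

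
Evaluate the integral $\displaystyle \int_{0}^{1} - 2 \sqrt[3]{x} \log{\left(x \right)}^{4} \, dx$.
$- \frac{729}{64}$

Start from the elementary integral
$$J(a) = \int_{0}^{1} - 2 x^{a} \, dx = - \frac{2}{a + 1}.$$

Differentiating under the integral sign brings down a factor of $\ln x$:
$$\frac{dJ}{da} = \int_{0}^{1} - 2 x^{a} \log{\left(x \right)} \, dx = \frac{2}{\left(a + 1\right)^{2}}.$$

Repeating $4$ times in total — each differentiation brings down another $\ln x$ — gives
$$\frac{d^{4}J}{da^{4}} = \int_{0}^{1} - 2 x^{a} \log{\left(x \right)}^{4} \, dx = - \frac{48}{\left(a + 1\right)^{5}},$$
and the integrand here is exactly the target integrand, so $I = - \frac{48}{\left(a + 1\right)^{5}}$.

Setting $a = \frac{1}{3}$:
$$I = - \frac{729}{64}.$$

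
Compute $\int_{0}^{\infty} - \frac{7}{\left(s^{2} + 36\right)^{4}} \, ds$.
$- \frac{35 \pi}{8957952}$

Recall the elementary integral
$$J(a) = \int_{0}^{\infty} - \frac{7}{a^{2} + s^{2}} \, ds = - \frac{7 \pi}{2 a}.$$

Differentiating under the integral sign with respect to $a$,
$$\frac{dJ}{da} = \int_{0}^{\infty} \frac{14 a}{\left(a^{2} + s^{2}\right)^{2}} \, ds = \frac{7 \pi}{2 a^{2}},$$
so $\int_{0}^{\infty} - \frac{7}{\left(a^{2} + s^{2}\right)^{2}} \, ds = - \frac{7 \pi}{4 a^{3}}$.

Repeating — each differentiation of $1/(s^2+a^2)^j$ produces $-2ja/(s^2+a^2)^{j+1}$ — and dividing through by $-2ja$ at each step yields, after $3$ differentiations in total,
$$\int_{0}^{\infty} - \frac{7}{\left(a^{2} + s^{2}\right)^{4}} \, ds = - \frac{35 \pi}{32 a^{7}}.$$

Setting $a = 6$:
$$I = - \frac{35 \pi}{8957952}.$$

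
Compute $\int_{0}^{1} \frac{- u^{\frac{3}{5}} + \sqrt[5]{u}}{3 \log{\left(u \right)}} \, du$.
$- \log{\left(2 \right)} + \frac{\log{\left(6 \right)}}{3}$

Consider the one-parameter family: let $I(a) = \int_{0}^{1} \frac{\sqrt[5]{u} - u^{a}}{3 \log{\left(u \right)}} \, du$.

Since $\dfrac{\partial}{\partial a}\,u^{a} = u^{a} \ln u$, the $\ln u$ in the denominator cancels and
$$\frac{dI}{da} = \int_{0}^{1} - \frac{1}{3} u^{a} \, du = - \frac{1}{3} \left[\frac{u^{a+1}}{a+1}\right]_0^1 = - \frac{1}{3 a + 3}.$$

Integrating with respect to $a$ gives $I(a) = - \frac{\log{\left(a + 1 \right)}}{3} - \frac{\log{\left(5 \right)}}{3} + \frac{\log{\left(6 \right)}}{3} + C$.

At $a = \frac{1}{5}$ the integrand is identically $0$, so $I(\frac{1}{5}) = 0$. The closed form gives $0$, hence $C = 0$.

Setting $a = \frac{3}{5}$:
$$I = - \log{\left(2 \right)} + \frac{\log{\left(6 \right)}}{3}.$$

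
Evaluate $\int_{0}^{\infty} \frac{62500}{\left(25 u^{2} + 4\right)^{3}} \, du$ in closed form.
$\frac{9375 \pi}{128}$

Recall the elementary integral
$$J(a) = \int_{0}^{\infty} \frac{4}{a^{2} + u^{2}} \, du = \frac{2 \pi}{a}.$$

Differentiating under the integral sign with respect to $a$,
$$\frac{dJ}{da} = \int_{0}^{\infty} - \frac{8 a}{\left(a^{2} + u^{2}\right)^{2}} \, du = - \frac{2 \pi}{a^{2}},$$
so $\int_{0}^{\infty} \frac{4}{\left(a^{2} + u^{2}\right)^{2}} \, du = \frac{\pi}{a^{3}}$.

Repeating — each differentiation of $1/(u^2+a^2)^j$ produces $-2ja/(u^2+a^2)^{j+1}$ — and dividing through by $-2ja$ at each step yields, after $2$ differentiations in total,
$$\int_{0}^{\infty} \frac{4}{\left(a^{2} + u^{2}\right)^{3}} \, du = \frac{3 \pi}{4 a^{5}}.$$

Setting $a = \frac{2}{5}$:
$$I = \frac{9375 \pi}{128}.$$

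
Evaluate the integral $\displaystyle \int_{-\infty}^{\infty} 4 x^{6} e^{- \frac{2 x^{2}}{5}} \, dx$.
$\frac{1875 \sqrt{10} \sqrt{\pi}}{32}$

Begin with the known integral
$$J(a) = \int_{-\infty}^{\infty} 4 e^{- a x^{2}} \, dx = \frac{4 \sqrt{\pi}}{\sqrt{a}}.$$

Differentiating under the integral sign brings down a factor of $(-x^2)$:
$$\frac{dJ}{da} = \int_{-\infty}^{\infty} - 4 x^{2} e^{- a x^{2}} \, dx = - \frac{2 \sqrt{\pi}}{a^{\frac{3}{2}}}.$$

Repeating $3$ times in total — each differentiation brings down another $(-x^2)$ — gives
$$\frac{d^{3}J}{da^{3}} = \int_{-\infty}^{\infty} - 4 x^{6} e^{- a x^{2}} \, dx = - \frac{15 \sqrt{\pi}}{2 a^{\frac{7}{2}}},$$
and the integrand here is $(-1)^{3}$ times the target integrand, so $I = (-1)^{3}\,\frac{d^{3}J}{da^{3}} = \frac{15 \sqrt{\pi}}{2 a^{\frac{7}{2}}}$.

Setting $a = \frac{2}{5}$:
$$I = \frac{1875 \sqrt{10} \sqrt{\pi}}{32}.$$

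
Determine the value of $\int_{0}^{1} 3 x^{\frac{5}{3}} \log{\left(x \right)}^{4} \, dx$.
$\frac{2187}{4096}$

Begin with the known integral
$$J(a) = \int_{0}^{1} 3 x^{a} \, dx = \frac{3}{a + 1}.$$

Differentiating under the integral sign brings down a factor of $\ln x$:
$$\frac{dJ}{da} = \int_{0}^{1} 3 x^{a} \log{\left(x \right)} \, dx = - \frac{3}{\left(a + 1\right)^{2}}.$$

Repeating $4$ times in total — each differentiation brings down another $\ln x$ — gives
$$\frac{d^{4}J}{da^{4}} = \int_{0}^{1} 3 x^{a} \log{\left(x \right)}^{4} \, dx = \frac{72}{\left(a + 1\right)^{5}},$$
and the integrand here is exactly the target integrand, so $I = \frac{72}{\left(a + 1\right)^{5}}$.

Setting $a = \frac{5}{3}$:
$$I = \frac{2187}{4096}.$$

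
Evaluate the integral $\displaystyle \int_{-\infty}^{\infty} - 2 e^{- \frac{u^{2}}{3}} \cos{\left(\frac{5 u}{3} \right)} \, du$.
$- \frac{2 \sqrt{3} \sqrt{\pi}}{e^{\frac{25}{12}}}$

Treat the cosine frequency as a parameter and define $I(b) = \int_{-\infty}^{\infty} - 2 e^{- \frac{u^{2}}{3}} \cos{\left(b u \right)} \, du$.

Differentiating under the integral sign,
$$I'(b) = \int_{-\infty}^{\infty} 2 u e^{- \frac{u^{2}}{3}} \sin{\left(b u \right)} \, du.$$

Integrate $\int_{-\infty}^{\infty} u \sin(b u)\, e^{- \frac{u^{2}}{3}}\, du$ by parts with $w = \sin(b u)$ and $dv = u\, e^{- \frac{u^{2}}{3}}\, du$, giving $v = - \frac{3 e^{- \frac{u^{2}}{3}}}{2}$. The boundary term vanishes and
$$\int_{-\infty}^{\infty} u \sin(b u)\, e^{- \frac{u^{2}}{3}}\, du = \frac{3 b}{2} \int_{-\infty}^{\infty} \cos(b u)\, e^{- \frac{u^{2}}{3}}\, du,$$
so $I'(b) = - \frac{3 b}{2}\, I(b)$.

This is a separable first-order ODE; solving with the initial condition $I(0) = \int_{-\infty}^{\infty} - 2 e^{- \frac{u^{2}}{3}}\,du = - 2 \sqrt{3} \sqrt{\pi}$ gives
$$I(b) = - 2 \sqrt{3} \sqrt{\pi} e^{- \frac{3 b^{2}}{4}}.$$

Setting $b = \frac{5}{3}$:
$$I = - \frac{2 \sqrt{3} \sqrt{\pi}}{e^{\frac{25}{12}}}.$$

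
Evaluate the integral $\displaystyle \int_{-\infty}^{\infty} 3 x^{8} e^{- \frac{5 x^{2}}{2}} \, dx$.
$\frac{63 \sqrt{10} \sqrt{\pi}}{625}$

Consider the simpler parametrised integral
$$J(a) = \int_{-\infty}^{\infty} 3 e^{- a x^{2}} \, dx = \frac{3 \sqrt{\pi}}{\sqrt{a}}.$$

Differentiating under the integral sign brings down a factor of $(-x^2)$:
$$\frac{dJ}{da} = \int_{-\infty}^{\infty} - 3 x^{2} e^{- a x^{2}} \, dx = - \frac{3 \sqrt{\pi}}{2 a^{\frac{3}{2}}}.$$

Repeating $4$ times in total — each differentiation brings down another $(-x^2)$ — gives
$$\frac{d^{4}J}{da^{4}} = \int_{-\infty}^{\infty} 3 x^{8} e^{- a x^{2}} \, dx = \frac{315 \sqrt{\pi}}{16 a^{\frac{9}{2}}},$$
and the integrand here is exactly the target integrand, so $I = \frac{315 \sqrt{\pi}}{16 a^{\frac{9}{2}}}$.

Setting $a = \frac{5}{2}$:
$$I = \frac{63 \sqrt{10} \sqrt{\pi}}{625}.$$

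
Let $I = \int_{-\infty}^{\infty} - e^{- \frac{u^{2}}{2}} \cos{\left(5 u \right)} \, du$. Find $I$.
$- \frac{\sqrt{2} \sqrt{\pi}}{e^{\frac{25}{2}}}$

Let $b$ denote the cosine frequency and define $I(b) = \int_{-\infty}^{\infty} - e^{- \frac{u^{2}}{2}} \cos{\left(b u \right)} \, du$.

Differentiating under the integral sign,
$$I'(b) = \int_{-\infty}^{\infty} u e^{- \frac{u^{2}}{2}} \sin{\left(b u \right)} \, du.$$

Integrate $\int_{-\infty}^{\infty} u \sin(b u)\, e^{- \frac{u^{2}}{2}}\, du$ by parts with $w = \sin(b u)$ and $dv = u\, e^{- \frac{u^{2}}{2}}\, du$, giving $v = - e^{- \frac{u^{2}}{2}}$. The boundary term vanishes and
$$\int_{-\infty}^{\infty} u \sin(b u)\, e^{- \frac{u^{2}}{2}}\, du = b \int_{-\infty}^{\infty} \cos(b u)\, e^{- \frac{u^{2}}{2}}\, du,$$
so $I'(b) = - b\, I(b)$.

This is a separable first-order ODE; solving with the initial condition $I(0) = \int_{-\infty}^{\infty} - e^{- \frac{u^{2}}{2}}\,du = - \sqrt{2} \sqrt{\pi}$ gives
$$I(b) = - \sqrt{2} \sqrt{\pi} e^{- \frac{b^{2}}{2}}.$$

Setting $b = 5$:
$$I = - \frac{\sqrt{2} \sqrt{\pi}}{e^{\frac{25}{2}}}.$$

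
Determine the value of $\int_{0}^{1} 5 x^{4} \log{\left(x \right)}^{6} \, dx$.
$\frac{144}{3125}$

Begin with the known integral
$$J(a) = \int_{0}^{1} 5 x^{a} \, dx = \frac{5}{a + 1}.$$

Differentiating under the integral sign brings down a factor of $\ln x$:
$$\frac{dJ}{da} = \int_{0}^{1} 5 x^{a} \log{\left(x \right)} \, dx = - \frac{5}{\left(a + 1\right)^{2}}.$$

Repeating $6$ times in total — each differentiation brings down another $\ln x$ — gives
$$\frac{d^{6}J}{da^{6}} = \int_{0}^{1} 5 x^{a} \log{\left(x \right)}^{6} \, dx = \frac{3600}{\left(a + 1\right)^{7}},$$
and the integrand here is exactly the target integrand, so $I = \frac{3600}{\left(a + 1\right)^{7}}$.

Setting $a = 4$:
$$I = \frac{144}{3125}.$$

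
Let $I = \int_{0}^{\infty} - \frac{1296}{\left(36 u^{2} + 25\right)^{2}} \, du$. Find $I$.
$- \frac{54 \pi}{125}$

Recall the elementary integral
$$J(a) = \int_{0}^{\infty} - \frac{1}{a^{2} + u^{2}} \, du = - \frac{\pi}{2 a}.$$

Differentiating under the integral sign with respect to $a$,
$$\frac{dJ}{da} = \int_{0}^{\infty} \frac{2 a}{\left(a^{2} + u^{2}\right)^{2}} \, du = \frac{\pi}{2 a^{2}},$$
so $\int_{0}^{\infty} - \frac{1}{\left(a^{2} + u^{2}\right)^{2}} \, du = - \frac{\pi}{4 a^{3}}$.

Setting $a = \frac{5}{6}$:
$$I = - \frac{54 \pi}{125}.$$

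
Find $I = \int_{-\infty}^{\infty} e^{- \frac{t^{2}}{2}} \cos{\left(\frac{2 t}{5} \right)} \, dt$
$\frac{\sqrt{2} \sqrt{\pi}}{e^{\frac{2}{25}}}$

Define $I(b) = \int_{-\infty}^{\infty} e^{- \frac{t^{2}}{2}} \cos{\left(b t \right)} \, dt$.

Differentiating under the integral sign,
$$I'(b) = \int_{-\infty}^{\infty} - t e^{- \frac{t^{2}}{2}} \sin{\left(b t \right)} \, dt.$$

Integrate $\int_{-\infty}^{\infty} t \sin(b t)\, e^{- \frac{t^{2}}{2}}\, dt$ by parts with $u = \sin(b t)$ and $dv = t\, e^{- \frac{t^{2}}{2}}\, dt$, giving $v = - e^{- \frac{t^{2}}{2}}$. The boundary term vanishes and
$$\int_{-\infty}^{\infty} t \sin(b t)\, e^{- \frac{t^{2}}{2}}\, dt = b \int_{-\infty}^{\infty} \cos(b t)\, e^{- \frac{t^{2}}{2}}\, dt,$$
so $I'(b) = - b\, I(b)$.

This is a separable first-order ODE; solving with the initial condition $I(0) = \int_{-\infty}^{\infty} e^{- \frac{t^{2}}{2}}\,dt = \sqrt{2} \sqrt{\pi}$ gives
$$I(b) = \sqrt{2} \sqrt{\pi} e^{- \frac{b^{2}}{2}}.$$

Setting $b = \frac{2}{5}$:
$$I = \frac{\sqrt{2} \sqrt{\pi}}{e^{\frac{2}{25}}}.$$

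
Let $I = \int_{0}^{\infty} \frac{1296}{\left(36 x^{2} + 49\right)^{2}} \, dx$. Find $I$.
$\frac{54 \pi}{343}$

Start from the standard arctangent integral
$$J(a) = \int_{0}^{\infty} \frac{1}{a^{2} + x^{2}} \, dx = \frac{\pi}{2 a}.$$

Differentiating under the integral sign with respect to $a$,
$$\frac{dJ}{da} = \int_{0}^{\infty} - \frac{2 a}{\left(a^{2} + x^{2}\right)^{2}} \, dx = - \frac{\pi}{2 a^{2}},$$
so $\int_{0}^{\infty} \frac{1}{\left(a^{2} + x^{2}\right)^{2}} \, dx = \frac{\pi}{4 a^{3}}$.

Setting $a = \frac{7}{6}$:
$$I = \frac{54 \pi}{343}.$$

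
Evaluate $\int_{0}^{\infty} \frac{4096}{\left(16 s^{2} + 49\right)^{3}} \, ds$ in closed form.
$\frac{192 \pi}{16807}$

Start from the standard arctangent integral
$$J(a) = \int_{0}^{\infty} \frac{1}{a^{2} + s^{2}} \, ds = \frac{\pi}{2 a}.$$

Differentiating under the integral sign with respect to $a$,
$$\frac{dJ}{da} = \int_{0}^{\infty} - \frac{2 a}{\left(a^{2} + s^{2}\right)^{2}} \, ds = - \frac{\pi}{2 a^{2}},$$
so $\int_{0}^{\infty} \frac{1}{\left(a^{2} + s^{2}\right)^{2}} \, ds = \frac{\pi}{4 a^{3}}$.

Repeating — each differentiation of $1/(s^2+a^2)^j$ produces $-2ja/(s^2+a^2)^{j+1}$ — and dividing through by $-2ja$ at each step yields, after $2$ differentiations in total,
$$\int_{0}^{\infty} \frac{1}{\left(a^{2} + s^{2}\right)^{3}} \, ds = \frac{3 \pi}{16 a^{5}}.$$

Setting $a = \frac{7}{4}$:
$$I = \frac{192 \pi}{16807}.$$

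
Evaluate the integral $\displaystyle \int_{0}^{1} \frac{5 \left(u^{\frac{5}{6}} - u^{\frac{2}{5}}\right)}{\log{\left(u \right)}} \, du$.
$- \log{\left(\frac{130691232}{503284375} \right)}$

Introduce a parameter $a$ in the exponent: let $I(a) = \int_{0}^{1} \frac{5 \left(u^{\frac{5}{6}} - u^{a}\right)}{\log{\left(u \right)}} \, du$.

Since $\dfrac{\partial}{\partial a}\,u^{a} = u^{a} \ln u$, the $\ln u$ in the denominator cancels and
$$\frac{dI}{da} = \int_{0}^{1} -5 u^{a} \, du = -5 \left[\frac{u^{a+1}}{a+1}\right]_0^1 = - \frac{5}{a + 1}.$$

Integrating with respect to $a$ gives $I(a) = - \log{\left(\frac{7776 \left(a + 1\right)^{5}}{161051} \right)} + C$.

At $a = \frac{5}{6}$ the integrand is identically $0$, so $I(\frac{5}{6}) = 0$. The closed form gives $0$, hence $C = 0$.

Setting $a = \frac{2}{5}$:
$$I = - \log{\left(\frac{130691232}{503284375} \right)}.$$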